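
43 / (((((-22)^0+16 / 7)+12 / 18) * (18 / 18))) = 903 / 83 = 10.88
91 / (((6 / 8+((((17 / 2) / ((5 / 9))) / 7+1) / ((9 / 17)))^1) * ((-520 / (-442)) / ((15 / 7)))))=208845 / 8527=24.49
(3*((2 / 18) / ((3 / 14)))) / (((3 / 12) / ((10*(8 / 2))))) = 2240 / 9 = 248.89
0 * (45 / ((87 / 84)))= 0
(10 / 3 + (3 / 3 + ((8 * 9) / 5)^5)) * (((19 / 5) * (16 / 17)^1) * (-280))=-98820804901504 / 159375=-620052109.19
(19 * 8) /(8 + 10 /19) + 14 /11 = 17018 /891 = 19.10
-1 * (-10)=10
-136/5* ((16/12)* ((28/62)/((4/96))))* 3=-182784/155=-1179.25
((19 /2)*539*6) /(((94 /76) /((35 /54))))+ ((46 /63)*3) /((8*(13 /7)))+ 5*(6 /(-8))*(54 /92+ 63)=16049034433 /1011816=15861.61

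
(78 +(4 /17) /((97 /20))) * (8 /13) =1029616 /21437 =48.03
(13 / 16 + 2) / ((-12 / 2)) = -15 / 32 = -0.47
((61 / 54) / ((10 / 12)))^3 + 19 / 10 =4.39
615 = 615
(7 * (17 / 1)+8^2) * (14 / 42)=61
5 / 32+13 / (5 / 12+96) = 829 / 2848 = 0.29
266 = 266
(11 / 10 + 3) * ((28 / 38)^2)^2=787528 / 651605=1.21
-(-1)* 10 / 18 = 5 / 9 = 0.56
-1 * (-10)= 10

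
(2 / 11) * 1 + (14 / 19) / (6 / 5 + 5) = 1948 / 6479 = 0.30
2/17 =0.12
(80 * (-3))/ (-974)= 120/ 487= 0.25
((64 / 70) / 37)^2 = 1024 / 1677025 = 0.00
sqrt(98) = 9.90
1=1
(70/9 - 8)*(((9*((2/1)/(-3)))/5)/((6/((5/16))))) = 1/72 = 0.01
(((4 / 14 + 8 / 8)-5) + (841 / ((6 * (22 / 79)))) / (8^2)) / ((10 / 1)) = 49085 / 118272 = 0.42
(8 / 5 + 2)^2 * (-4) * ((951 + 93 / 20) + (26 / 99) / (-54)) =-204355156 / 4125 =-49540.64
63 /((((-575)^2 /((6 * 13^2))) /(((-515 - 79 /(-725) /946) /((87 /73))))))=-274527837494001 /3288007765625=-83.49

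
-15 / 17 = -0.88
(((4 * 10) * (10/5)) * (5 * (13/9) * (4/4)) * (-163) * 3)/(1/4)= -3390400/3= -1130133.33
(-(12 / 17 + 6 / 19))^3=-35937000 / 33698267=-1.07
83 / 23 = 3.61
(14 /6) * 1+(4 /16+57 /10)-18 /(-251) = 125827 /15060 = 8.36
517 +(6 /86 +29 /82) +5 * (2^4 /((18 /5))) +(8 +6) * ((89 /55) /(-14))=939056999 /1745370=538.03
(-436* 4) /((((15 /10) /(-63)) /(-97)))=-7105056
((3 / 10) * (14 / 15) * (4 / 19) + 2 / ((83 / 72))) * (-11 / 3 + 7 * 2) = 2192444 / 118275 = 18.54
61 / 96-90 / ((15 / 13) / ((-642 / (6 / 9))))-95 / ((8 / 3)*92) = 41463065 / 552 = 75114.25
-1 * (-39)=39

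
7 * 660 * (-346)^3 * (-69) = 13204421002080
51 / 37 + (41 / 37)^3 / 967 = 67583894 / 48981451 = 1.38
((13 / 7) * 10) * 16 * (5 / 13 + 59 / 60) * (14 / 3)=17072 / 9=1896.89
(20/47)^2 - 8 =-17272/2209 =-7.82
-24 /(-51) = 8 /17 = 0.47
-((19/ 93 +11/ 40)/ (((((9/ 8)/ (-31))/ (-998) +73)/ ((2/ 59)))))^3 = -45074990138557748032/ 4088327778952289522061887179125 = -0.00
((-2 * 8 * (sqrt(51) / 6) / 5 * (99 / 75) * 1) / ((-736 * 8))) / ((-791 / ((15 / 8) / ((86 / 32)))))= -33 * sqrt(51) / 312919600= -0.00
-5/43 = -0.12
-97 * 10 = -970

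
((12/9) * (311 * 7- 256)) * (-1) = -7684/3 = -2561.33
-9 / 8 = -1.12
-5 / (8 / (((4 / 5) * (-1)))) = 1 / 2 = 0.50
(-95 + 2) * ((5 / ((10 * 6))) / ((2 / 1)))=-31 / 8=-3.88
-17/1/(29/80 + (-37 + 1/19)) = 25840/55609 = 0.46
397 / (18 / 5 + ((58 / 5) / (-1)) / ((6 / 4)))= -5955 / 62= -96.05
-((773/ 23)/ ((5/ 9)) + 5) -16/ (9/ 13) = -91708/ 1035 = -88.61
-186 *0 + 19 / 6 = 19 / 6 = 3.17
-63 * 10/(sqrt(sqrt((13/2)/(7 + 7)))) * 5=-3150 * 13^(3/4) * sqrt(2) * 7^(1/4)/13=-3816.05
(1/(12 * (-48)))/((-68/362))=181/19584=0.01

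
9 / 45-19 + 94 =376 / 5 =75.20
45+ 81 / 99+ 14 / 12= 3101 / 66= 46.98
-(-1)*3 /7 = 3 /7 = 0.43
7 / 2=3.50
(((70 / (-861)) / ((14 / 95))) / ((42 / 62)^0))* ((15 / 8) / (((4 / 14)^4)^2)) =-1955914625 / 83968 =-23293.57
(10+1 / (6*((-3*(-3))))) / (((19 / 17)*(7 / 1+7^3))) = 9197 / 359100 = 0.03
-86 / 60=-43 / 30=-1.43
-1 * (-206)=206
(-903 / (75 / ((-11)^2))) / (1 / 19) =-691999 / 25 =-27679.96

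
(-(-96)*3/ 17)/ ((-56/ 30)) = -1080/ 119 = -9.08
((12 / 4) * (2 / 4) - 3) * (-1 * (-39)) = -117 / 2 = -58.50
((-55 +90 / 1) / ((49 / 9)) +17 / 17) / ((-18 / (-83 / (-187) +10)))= -806 / 187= -4.31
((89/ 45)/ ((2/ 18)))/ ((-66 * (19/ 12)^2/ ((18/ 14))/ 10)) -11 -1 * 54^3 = -4377371023/ 27797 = -157476.38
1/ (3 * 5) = 0.07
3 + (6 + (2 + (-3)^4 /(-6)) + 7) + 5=19 /2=9.50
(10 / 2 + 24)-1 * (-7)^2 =-20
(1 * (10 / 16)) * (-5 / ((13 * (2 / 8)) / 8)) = -7.69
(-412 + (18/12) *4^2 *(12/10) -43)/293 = -2131/1465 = -1.45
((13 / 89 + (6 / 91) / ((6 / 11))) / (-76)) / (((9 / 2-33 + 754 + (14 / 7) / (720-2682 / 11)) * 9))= -314571 / 584777191271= -0.00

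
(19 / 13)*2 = 38 / 13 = 2.92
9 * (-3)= -27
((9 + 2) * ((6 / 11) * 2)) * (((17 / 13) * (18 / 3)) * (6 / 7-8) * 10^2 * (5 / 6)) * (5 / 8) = -3187500 / 91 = -35027.47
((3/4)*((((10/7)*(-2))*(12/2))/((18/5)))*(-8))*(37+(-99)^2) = 1967600/7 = 281085.71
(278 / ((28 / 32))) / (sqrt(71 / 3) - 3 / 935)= 4678740 / 108622409 + 486069100 * sqrt(213) / 108622409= 65.35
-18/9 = -2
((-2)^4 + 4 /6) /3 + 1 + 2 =77 /9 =8.56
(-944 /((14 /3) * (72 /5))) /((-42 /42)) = 295 /21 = 14.05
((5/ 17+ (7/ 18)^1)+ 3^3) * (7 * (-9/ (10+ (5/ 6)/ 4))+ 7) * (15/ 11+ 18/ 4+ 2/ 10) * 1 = 163854553/ 1178100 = 139.08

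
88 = 88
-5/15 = -1/3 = -0.33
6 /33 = 2 /11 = 0.18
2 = 2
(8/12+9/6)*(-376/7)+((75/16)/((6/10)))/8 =-310207/2688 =-115.40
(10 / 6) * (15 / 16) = 25 / 16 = 1.56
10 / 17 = 0.59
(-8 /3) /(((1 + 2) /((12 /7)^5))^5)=-10468720619376572066955264 /1341068619663964900807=-7806.25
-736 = -736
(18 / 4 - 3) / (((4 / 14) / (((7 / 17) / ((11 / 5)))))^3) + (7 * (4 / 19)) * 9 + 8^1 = 43107657317 / 1987917712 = 21.68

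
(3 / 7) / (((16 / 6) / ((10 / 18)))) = 5 / 56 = 0.09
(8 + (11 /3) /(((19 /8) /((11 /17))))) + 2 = 10658 /969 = 11.00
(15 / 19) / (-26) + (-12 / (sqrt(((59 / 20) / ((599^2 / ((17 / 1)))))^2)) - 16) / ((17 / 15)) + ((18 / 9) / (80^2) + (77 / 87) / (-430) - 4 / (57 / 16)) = -3820131680100650503 / 50417870006400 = -75769.40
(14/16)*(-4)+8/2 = 1/2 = 0.50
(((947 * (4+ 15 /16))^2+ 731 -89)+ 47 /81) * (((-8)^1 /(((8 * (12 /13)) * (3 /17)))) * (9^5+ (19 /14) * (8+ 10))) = -7928826049889.33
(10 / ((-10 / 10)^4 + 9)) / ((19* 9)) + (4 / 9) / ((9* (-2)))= -0.02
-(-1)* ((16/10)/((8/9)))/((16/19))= 171/80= 2.14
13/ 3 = 4.33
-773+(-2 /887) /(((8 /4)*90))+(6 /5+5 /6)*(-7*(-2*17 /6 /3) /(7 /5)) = -753.80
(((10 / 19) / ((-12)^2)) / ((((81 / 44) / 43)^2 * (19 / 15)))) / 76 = 5593225 / 270011394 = 0.02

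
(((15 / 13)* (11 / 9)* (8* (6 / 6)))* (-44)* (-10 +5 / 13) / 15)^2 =234256000000 / 2313441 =101258.69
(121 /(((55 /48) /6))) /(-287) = -3168 /1435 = -2.21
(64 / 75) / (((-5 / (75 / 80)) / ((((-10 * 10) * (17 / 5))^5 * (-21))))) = -15266302464000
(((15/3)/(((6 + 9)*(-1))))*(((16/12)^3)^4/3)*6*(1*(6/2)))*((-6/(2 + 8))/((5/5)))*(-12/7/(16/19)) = -159383552/2066715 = -77.12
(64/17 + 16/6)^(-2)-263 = -28291991/107584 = -262.98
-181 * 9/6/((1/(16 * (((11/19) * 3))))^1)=-143352/19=-7544.84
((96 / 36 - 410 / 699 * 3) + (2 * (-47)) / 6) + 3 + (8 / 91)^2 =-22675028 / 1929473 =-11.75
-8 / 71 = -0.11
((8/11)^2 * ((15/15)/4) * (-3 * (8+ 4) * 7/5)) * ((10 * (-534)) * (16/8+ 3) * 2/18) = 2392320/121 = 19771.24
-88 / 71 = -1.24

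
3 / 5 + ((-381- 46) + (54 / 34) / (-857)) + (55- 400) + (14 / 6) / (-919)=-154923971291 / 200833665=-771.40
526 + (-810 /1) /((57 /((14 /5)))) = 9238 /19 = 486.21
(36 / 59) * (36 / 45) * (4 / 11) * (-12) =-2.13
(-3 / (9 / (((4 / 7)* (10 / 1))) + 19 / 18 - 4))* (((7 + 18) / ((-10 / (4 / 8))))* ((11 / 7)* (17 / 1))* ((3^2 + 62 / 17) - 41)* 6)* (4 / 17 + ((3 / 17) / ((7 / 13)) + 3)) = 18209188800 / 410669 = 44340.31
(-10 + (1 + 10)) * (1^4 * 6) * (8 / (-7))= -48 / 7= -6.86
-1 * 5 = -5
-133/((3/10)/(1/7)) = -63.33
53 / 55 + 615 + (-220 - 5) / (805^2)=878151143 / 1425655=615.96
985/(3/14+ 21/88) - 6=605086/279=2168.77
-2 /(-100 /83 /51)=4233 /50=84.66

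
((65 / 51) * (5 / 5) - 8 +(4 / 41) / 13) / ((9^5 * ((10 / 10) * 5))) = -36523 / 1605128967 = -0.00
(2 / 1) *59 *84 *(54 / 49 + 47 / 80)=1172271 / 70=16746.73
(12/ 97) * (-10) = -120/ 97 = -1.24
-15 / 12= -5 / 4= -1.25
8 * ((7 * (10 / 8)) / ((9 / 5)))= 350 / 9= 38.89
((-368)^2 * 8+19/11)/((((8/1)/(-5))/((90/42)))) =-893799825/616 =-1450973.74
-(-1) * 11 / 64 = 11 / 64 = 0.17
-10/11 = -0.91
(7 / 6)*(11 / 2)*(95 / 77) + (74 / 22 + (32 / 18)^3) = 542051 / 32076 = 16.90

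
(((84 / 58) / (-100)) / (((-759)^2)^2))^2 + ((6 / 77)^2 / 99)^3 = 0.00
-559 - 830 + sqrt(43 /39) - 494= -1883 + sqrt(1677) /39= -1881.95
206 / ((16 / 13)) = 1339 / 8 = 167.38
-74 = -74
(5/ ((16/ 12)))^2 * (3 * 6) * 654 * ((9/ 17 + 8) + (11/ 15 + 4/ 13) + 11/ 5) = 1722493755/ 884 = 1948522.35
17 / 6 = 2.83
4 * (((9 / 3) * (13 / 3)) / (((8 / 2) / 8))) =104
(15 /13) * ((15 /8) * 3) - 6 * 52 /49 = 627 /5096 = 0.12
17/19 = 0.89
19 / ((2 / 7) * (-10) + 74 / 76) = -5054 / 501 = -10.09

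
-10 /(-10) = 1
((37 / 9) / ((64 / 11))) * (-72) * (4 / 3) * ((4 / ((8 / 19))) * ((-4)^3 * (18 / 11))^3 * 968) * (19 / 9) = 1512629600256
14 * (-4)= -56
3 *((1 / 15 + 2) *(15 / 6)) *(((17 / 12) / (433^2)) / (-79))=-527 / 355479144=-0.00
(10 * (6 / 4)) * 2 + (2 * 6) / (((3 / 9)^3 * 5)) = 474 / 5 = 94.80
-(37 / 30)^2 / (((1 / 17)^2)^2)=-114340249 / 900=-127044.72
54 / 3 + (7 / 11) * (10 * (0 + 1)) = 268 / 11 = 24.36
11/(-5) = -11/5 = -2.20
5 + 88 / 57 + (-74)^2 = 312505 / 57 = 5482.54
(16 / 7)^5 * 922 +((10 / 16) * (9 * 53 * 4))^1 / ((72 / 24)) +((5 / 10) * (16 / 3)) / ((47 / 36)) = 91509205267 / 1579858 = 57922.42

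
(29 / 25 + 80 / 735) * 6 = 9326 / 1225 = 7.61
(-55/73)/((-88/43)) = 215/584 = 0.37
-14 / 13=-1.08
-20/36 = -5/9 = -0.56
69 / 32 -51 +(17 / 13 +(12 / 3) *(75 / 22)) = -155125 / 4576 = -33.90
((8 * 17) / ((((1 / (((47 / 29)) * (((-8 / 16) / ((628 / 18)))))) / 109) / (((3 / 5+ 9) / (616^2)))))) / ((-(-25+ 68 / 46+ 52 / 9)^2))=100757580993 / 3641840802406730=0.00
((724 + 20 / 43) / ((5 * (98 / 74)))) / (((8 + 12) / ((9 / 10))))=1296702 / 263375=4.92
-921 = -921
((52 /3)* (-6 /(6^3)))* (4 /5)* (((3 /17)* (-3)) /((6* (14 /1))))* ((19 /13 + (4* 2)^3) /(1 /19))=8455 /357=23.68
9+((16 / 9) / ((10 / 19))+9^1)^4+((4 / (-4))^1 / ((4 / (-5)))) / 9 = 385167668629 / 16402500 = 23482.25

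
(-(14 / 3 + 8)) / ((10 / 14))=-266 / 15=-17.73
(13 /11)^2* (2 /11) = 338 /1331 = 0.25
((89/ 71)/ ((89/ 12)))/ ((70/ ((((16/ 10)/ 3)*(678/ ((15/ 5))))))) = 3616/ 12425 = 0.29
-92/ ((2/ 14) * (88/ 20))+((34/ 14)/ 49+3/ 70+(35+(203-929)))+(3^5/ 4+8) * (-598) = -41949.77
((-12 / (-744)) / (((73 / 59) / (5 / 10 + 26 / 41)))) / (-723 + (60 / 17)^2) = -17051 / 819471428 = -0.00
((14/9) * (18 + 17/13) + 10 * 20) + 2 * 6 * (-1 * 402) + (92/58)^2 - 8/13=-451845434/98397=-4592.07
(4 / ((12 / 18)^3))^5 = 14348907 / 32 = 448403.34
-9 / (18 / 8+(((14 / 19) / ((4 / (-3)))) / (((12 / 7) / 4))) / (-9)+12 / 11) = -67716 / 26215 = -2.58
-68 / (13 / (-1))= 68 / 13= 5.23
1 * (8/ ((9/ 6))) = 16/ 3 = 5.33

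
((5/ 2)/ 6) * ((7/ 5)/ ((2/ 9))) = 21/ 8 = 2.62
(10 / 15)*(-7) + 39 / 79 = -989 / 237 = -4.17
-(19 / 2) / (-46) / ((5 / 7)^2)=931 / 2300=0.40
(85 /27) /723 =85 /19521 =0.00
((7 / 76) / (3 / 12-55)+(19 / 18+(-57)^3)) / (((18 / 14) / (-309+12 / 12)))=4984135292906 / 112347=44363759.54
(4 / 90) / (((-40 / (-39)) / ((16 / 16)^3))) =13 / 300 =0.04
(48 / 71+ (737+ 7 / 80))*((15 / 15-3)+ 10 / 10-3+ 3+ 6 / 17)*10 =-4773.76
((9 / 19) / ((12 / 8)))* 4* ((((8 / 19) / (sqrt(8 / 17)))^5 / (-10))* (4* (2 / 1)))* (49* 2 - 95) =-10653696* sqrt(34) / 235229405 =-0.26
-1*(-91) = 91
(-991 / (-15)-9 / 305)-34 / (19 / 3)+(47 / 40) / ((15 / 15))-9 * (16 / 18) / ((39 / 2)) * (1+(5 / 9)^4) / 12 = 2199540791693 / 35587651320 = 61.81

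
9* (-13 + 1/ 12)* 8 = -930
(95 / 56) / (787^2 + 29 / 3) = 285 / 104055616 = 0.00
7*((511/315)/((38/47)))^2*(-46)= -1895253521/1462050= -1296.30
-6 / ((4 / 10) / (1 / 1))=-15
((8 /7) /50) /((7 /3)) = 12 /1225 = 0.01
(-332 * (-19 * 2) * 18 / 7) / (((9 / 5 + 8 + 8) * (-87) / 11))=-230.44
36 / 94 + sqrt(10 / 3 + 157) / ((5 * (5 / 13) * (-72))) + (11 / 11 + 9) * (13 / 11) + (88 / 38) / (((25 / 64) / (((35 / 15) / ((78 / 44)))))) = 574771388 / 28732275-13 * sqrt(1443) / 5400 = 19.91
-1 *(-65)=65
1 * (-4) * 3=-12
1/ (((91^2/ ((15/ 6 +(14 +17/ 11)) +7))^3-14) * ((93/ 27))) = 501852453/ 62482251022129358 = 0.00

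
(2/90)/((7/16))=16/315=0.05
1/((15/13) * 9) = 13/135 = 0.10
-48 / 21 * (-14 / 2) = 16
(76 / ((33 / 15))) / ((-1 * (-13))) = 380 / 143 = 2.66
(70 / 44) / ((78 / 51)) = 595 / 572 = 1.04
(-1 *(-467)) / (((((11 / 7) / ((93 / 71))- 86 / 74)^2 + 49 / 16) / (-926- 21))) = -4105369651306896 / 28442070337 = -144341.45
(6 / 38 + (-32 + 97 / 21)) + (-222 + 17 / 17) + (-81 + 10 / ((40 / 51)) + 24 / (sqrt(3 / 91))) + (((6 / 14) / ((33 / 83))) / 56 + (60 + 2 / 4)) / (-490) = -38129041523 / 120434160 + 8 * sqrt(273) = -184.41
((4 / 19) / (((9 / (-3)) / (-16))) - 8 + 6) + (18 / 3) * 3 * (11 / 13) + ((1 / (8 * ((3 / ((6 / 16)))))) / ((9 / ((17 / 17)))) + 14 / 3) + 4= 3275383 / 142272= 23.02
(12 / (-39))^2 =16 / 169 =0.09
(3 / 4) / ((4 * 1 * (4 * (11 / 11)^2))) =3 / 64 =0.05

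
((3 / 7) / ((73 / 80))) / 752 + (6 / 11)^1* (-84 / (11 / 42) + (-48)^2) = 3143731047 / 2906057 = 1081.79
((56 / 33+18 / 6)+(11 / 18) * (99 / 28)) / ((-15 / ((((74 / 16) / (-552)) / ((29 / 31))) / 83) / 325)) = 1416545 / 88349184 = 0.02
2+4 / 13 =30 / 13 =2.31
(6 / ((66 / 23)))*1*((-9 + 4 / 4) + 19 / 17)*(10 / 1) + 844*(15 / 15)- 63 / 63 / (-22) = 261853 / 374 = 700.14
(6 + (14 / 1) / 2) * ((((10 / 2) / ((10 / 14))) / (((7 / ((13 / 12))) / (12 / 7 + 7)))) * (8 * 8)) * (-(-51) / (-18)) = -1402024 / 63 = -22254.35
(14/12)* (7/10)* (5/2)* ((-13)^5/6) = -18193357/144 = -126342.76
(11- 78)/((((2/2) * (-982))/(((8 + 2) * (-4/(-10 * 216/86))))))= 0.11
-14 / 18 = -7 / 9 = -0.78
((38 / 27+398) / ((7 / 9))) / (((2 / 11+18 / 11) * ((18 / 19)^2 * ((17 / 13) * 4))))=17396951 / 289170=60.16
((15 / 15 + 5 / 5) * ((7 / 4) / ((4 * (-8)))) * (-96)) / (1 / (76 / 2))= 399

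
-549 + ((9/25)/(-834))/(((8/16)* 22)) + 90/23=-958453719/1758350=-545.09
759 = 759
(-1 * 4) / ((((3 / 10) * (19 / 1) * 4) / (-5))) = 0.88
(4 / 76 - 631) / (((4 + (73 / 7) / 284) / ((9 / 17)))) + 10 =-72.75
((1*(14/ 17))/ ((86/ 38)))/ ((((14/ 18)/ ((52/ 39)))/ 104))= 47424/ 731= 64.88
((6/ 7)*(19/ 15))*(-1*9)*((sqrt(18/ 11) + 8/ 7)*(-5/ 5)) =2736/ 245 + 1026*sqrt(22)/ 385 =23.67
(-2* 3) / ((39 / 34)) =-68 / 13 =-5.23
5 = 5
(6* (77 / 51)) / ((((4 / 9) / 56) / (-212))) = -4113648 / 17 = -241979.29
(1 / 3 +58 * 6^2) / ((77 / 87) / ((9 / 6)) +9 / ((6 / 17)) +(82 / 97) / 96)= 80.02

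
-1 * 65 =-65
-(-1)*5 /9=5 /9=0.56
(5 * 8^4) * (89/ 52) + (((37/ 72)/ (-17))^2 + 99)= 684617009989/ 19476288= 35151.31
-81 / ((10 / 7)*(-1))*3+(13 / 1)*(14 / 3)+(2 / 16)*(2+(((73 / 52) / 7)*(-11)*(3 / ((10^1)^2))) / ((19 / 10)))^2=26546167454803 / 114794534400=231.25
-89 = -89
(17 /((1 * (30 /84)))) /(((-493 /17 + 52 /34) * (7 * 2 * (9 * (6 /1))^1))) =-289 /126090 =-0.00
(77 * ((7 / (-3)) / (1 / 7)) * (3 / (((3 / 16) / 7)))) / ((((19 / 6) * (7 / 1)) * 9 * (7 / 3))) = -17248 / 57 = -302.60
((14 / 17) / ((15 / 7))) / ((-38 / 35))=-343 / 969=-0.35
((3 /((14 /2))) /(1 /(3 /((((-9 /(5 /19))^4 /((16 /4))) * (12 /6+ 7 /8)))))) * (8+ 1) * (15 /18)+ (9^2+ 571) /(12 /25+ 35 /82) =718.99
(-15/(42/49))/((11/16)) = -280/11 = -25.45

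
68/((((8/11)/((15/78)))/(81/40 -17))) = -112013/416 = -269.26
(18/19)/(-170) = -0.01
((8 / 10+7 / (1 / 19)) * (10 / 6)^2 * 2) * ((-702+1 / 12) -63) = -10234585 / 18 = -568588.06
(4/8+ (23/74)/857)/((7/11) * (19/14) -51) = -349052/34975027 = -0.01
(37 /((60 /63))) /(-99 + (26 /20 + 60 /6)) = -777 /1754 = -0.44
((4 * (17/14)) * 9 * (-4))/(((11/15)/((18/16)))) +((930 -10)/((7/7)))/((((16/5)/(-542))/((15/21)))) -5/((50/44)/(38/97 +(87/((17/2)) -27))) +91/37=-374153221559/3355715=-111497.32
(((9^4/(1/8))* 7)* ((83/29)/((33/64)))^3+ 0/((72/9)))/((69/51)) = 34675075955294208/746620457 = 46442708.11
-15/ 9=-5/ 3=-1.67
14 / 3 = 4.67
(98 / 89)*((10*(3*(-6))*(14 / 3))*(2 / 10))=-16464 / 89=-184.99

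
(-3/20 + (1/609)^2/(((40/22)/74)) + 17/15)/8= 7294807/59340960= 0.12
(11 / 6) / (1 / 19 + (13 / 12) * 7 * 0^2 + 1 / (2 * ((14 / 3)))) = 2926 / 255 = 11.47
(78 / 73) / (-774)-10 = -10.00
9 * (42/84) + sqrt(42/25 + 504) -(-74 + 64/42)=7 * sqrt(258)/5 + 3233/42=99.46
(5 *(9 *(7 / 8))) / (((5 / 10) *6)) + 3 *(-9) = -111 / 8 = -13.88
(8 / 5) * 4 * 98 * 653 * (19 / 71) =38908352 / 355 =109600.99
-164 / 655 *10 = -2.50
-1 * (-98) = 98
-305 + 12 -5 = -298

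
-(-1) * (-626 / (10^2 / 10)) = -313 / 5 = -62.60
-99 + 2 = -97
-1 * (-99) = 99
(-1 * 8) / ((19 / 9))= -72 / 19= -3.79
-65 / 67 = -0.97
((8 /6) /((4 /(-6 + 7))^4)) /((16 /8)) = 0.00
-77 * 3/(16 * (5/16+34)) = -77/183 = -0.42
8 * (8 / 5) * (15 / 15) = 12.80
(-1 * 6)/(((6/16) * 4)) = -4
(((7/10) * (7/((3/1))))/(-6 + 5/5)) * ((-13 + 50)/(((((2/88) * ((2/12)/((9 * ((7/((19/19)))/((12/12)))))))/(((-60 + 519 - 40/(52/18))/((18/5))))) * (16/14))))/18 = -628344101/520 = -1208354.04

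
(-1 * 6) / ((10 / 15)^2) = -27 / 2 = -13.50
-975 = -975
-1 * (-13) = 13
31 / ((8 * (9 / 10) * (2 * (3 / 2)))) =155 / 108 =1.44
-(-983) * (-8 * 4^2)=-125824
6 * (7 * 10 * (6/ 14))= 180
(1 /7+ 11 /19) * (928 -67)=11808 /19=621.47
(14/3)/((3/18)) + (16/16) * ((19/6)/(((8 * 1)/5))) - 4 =1247/48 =25.98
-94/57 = -1.65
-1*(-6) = 6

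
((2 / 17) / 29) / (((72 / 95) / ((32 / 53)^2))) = 24320 / 12463533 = 0.00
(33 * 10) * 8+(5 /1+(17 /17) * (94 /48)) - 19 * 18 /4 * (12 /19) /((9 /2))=63239 /24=2634.96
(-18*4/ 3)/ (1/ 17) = -408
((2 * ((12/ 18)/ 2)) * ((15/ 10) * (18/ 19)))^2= 324/ 361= 0.90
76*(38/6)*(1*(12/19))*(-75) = -22800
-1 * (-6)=6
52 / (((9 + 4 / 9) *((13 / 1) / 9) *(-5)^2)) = 324 / 2125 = 0.15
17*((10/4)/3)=85/6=14.17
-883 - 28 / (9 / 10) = -8227 / 9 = -914.11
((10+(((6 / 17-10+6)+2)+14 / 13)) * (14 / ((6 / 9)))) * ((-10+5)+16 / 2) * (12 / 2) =787752 / 221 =3564.49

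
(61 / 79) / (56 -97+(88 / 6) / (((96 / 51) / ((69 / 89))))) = -43432 / 1966389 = -0.02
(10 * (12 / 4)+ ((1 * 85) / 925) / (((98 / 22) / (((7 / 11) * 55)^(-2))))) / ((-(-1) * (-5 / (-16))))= 5330222992 / 55523125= 96.00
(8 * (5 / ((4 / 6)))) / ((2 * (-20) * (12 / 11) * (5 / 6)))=-33 / 20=-1.65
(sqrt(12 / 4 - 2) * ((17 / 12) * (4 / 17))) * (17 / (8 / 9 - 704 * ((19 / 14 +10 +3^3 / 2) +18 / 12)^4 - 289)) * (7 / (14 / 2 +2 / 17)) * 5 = -72858345 / 888354668823589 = -0.00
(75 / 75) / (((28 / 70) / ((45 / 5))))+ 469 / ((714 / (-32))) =151 / 102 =1.48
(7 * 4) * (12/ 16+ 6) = 189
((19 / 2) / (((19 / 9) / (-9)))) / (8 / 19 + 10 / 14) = -35.67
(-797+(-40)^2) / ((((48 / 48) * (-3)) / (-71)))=57013 / 3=19004.33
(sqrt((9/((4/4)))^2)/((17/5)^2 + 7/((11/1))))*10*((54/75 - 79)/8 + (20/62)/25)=-232485/3224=-72.11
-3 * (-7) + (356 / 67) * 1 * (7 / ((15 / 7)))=38549 / 1005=38.36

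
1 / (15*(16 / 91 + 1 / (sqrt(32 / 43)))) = -46592 / 5218365 + 33124*sqrt(86) / 5218365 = 0.05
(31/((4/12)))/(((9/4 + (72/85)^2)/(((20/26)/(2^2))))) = 2239750/371631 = 6.03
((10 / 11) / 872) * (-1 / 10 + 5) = 49 / 9592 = 0.01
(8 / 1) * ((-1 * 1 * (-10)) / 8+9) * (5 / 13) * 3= 1230 / 13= 94.62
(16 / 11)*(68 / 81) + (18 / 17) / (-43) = 1.20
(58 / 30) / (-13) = -29 / 195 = -0.15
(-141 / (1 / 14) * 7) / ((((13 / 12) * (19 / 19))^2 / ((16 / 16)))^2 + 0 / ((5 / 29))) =-286530048 / 28561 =-10032.21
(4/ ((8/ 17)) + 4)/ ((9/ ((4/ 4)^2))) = 25/ 18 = 1.39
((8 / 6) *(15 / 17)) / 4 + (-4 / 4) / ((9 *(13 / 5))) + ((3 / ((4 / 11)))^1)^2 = 2174021 / 31824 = 68.31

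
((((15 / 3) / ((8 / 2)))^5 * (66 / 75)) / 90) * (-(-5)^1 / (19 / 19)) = 1375 / 9216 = 0.15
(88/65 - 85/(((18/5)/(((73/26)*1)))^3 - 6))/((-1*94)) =-285319703209/1156375654980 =-0.25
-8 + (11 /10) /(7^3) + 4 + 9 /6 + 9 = 11153 /1715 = 6.50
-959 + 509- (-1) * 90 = -360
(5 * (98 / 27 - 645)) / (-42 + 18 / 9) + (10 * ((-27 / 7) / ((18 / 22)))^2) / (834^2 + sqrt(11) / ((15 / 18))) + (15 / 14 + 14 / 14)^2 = 300341347309836883 / 3555916396033176 - 9075 * sqrt(11) / 16462575907561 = 84.46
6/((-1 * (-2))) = 3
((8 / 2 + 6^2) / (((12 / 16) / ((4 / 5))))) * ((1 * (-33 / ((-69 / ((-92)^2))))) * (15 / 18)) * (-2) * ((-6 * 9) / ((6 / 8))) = 20725760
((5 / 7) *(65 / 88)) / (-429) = -25 / 20328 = -0.00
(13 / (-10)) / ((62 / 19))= -247 / 620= -0.40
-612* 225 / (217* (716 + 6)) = -68850 / 78337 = -0.88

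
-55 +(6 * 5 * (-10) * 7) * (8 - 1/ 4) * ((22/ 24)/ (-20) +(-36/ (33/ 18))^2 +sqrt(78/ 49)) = -12147884745/ 1936 - 2325 * sqrt(78) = -6295267.70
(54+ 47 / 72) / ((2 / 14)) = 27545 / 72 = 382.57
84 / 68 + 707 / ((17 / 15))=10626 / 17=625.06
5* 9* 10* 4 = 1800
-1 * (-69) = 69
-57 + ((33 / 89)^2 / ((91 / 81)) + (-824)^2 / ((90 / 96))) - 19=7829793511171 / 10812165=724165.19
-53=-53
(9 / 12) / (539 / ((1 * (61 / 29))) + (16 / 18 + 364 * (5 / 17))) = 27999 / 13596076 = 0.00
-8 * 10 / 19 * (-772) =61760 / 19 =3250.53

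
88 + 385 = 473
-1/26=-0.04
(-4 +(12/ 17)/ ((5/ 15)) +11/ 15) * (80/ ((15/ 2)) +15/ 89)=-847649/ 68085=-12.45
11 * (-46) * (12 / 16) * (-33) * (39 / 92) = 42471 / 8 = 5308.88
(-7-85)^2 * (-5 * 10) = -423200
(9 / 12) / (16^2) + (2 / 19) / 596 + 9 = 26099501 / 2898944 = 9.00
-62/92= -0.67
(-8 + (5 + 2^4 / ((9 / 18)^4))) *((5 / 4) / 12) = 1265 / 48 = 26.35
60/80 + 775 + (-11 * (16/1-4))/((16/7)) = 718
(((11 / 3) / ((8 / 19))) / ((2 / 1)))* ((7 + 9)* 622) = 129998 / 3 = 43332.67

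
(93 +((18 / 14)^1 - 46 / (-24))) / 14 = 8081 / 1176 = 6.87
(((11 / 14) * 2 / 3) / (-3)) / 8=-11 / 504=-0.02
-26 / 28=-0.93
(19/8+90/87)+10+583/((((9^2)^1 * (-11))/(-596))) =7580407/18792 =403.38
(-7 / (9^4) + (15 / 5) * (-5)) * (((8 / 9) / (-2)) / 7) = 393688 / 413343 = 0.95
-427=-427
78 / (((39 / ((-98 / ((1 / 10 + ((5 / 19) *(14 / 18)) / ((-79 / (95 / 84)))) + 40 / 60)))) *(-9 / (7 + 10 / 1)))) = 15793680 / 32581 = 484.75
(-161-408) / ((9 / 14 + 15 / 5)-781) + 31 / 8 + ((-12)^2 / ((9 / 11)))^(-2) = 4.61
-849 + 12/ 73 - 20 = -63425/ 73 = -868.84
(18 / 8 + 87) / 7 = 51 / 4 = 12.75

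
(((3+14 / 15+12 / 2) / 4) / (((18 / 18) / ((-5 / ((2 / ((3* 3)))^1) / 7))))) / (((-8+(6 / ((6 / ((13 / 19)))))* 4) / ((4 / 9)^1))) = 2831 / 4200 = 0.67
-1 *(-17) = 17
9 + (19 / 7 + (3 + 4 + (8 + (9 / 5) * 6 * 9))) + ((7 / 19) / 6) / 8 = 3955589 / 31920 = 123.92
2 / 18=1 / 9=0.11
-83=-83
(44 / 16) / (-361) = -11 / 1444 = -0.01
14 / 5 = 2.80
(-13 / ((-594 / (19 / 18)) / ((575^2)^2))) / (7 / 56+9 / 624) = 18112346545.76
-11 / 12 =-0.92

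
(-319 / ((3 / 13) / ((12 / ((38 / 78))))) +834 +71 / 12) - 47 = -7582399 / 228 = -33256.14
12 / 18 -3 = -7 / 3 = -2.33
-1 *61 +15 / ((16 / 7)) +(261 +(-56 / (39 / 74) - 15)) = 53231 / 624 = 85.31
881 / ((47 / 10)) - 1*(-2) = 8904 / 47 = 189.45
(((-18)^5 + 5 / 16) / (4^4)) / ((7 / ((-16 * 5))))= 151165415 / 1792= 84355.70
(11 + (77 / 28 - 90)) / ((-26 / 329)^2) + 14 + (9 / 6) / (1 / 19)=-32898585 / 2704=-12166.64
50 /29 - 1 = 0.72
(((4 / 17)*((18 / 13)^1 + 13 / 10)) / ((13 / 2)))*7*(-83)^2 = 67319308 / 14365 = 4686.34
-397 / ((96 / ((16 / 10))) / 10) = -397 / 6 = -66.17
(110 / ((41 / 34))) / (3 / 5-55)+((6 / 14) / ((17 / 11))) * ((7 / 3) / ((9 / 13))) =-18623 / 25092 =-0.74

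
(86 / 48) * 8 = 43 / 3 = 14.33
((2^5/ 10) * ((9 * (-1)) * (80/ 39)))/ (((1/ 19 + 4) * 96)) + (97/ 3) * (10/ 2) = 485029/ 3003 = 161.51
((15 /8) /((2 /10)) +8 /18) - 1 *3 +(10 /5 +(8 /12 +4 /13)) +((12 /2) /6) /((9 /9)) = 10103 /936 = 10.79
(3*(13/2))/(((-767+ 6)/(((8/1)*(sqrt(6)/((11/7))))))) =-1092*sqrt(6)/8371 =-0.32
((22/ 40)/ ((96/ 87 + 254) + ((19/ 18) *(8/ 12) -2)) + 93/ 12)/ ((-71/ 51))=-785703909/ 141099010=-5.57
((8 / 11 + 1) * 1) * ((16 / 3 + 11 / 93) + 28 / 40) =36233 / 3410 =10.63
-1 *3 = -3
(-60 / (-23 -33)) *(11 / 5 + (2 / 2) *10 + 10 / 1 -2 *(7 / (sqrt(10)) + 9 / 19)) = 6057 / 266 -3 *sqrt(10) / 2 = 18.03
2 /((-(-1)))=2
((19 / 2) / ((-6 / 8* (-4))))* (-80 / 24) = -95 / 9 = -10.56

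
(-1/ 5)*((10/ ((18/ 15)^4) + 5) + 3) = -8309/ 3240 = -2.56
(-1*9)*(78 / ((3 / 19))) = -4446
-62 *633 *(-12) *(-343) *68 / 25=-10984484448 / 25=-439379377.92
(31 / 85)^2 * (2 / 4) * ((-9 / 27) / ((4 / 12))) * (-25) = 961 / 578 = 1.66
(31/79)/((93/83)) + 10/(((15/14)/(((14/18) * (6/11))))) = 33707/7821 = 4.31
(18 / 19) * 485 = 8730 / 19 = 459.47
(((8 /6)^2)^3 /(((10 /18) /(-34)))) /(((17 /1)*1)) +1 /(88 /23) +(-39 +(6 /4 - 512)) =-20295761 /35640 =-569.47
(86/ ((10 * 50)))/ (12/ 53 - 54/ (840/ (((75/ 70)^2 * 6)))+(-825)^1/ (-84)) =3126788/ 174610375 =0.02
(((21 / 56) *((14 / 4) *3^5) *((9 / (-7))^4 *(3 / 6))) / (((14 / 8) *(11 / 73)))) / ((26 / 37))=12918799269 / 5493488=2351.66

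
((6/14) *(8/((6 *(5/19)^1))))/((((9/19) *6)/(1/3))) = 722/2835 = 0.25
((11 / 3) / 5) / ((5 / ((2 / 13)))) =22 / 975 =0.02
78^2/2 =3042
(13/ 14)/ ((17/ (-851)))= -11063/ 238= -46.48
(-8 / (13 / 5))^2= 1600 / 169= 9.47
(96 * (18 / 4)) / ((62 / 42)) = 9072 / 31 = 292.65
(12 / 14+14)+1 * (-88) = -512 / 7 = -73.14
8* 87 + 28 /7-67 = 633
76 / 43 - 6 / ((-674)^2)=17262359 / 9766934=1.77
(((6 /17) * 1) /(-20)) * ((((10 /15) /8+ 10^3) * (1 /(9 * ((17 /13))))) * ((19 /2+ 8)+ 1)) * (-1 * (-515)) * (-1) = 594565543 /41616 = 14286.95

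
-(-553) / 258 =553 / 258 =2.14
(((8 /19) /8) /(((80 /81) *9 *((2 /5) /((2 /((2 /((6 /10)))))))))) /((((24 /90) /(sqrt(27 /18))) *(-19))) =-0.00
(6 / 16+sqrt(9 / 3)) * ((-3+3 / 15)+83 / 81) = -719 * sqrt(3) / 405 -719 / 1080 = -3.74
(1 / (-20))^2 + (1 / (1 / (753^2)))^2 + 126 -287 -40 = 128599682352001 / 400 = 321499205880.00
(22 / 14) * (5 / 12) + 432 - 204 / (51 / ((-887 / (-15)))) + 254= 63017 / 140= 450.12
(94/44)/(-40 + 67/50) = -1175/21263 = -0.06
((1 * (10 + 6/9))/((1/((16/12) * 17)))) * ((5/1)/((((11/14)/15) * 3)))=761600/99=7692.93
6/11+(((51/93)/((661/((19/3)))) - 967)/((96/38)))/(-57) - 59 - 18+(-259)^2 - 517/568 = 231638011346795/3456749736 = 67010.35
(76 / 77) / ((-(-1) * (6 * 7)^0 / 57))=4332 / 77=56.26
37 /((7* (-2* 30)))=-37 /420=-0.09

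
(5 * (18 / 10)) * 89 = 801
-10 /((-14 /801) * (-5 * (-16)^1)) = 7.15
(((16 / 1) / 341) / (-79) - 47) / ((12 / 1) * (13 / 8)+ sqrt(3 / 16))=-131679496 / 54605353+ 5064596 * sqrt(3) / 163816059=-2.36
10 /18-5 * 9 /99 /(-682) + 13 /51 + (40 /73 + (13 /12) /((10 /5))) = 637049405 /335159352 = 1.90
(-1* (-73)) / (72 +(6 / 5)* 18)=365 / 468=0.78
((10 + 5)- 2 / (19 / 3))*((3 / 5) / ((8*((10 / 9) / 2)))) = 7533 / 3800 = 1.98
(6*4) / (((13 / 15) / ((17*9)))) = 55080 / 13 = 4236.92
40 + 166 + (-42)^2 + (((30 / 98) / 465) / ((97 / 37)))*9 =1970.00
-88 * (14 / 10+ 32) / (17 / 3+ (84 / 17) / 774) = -976616 / 1885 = -518.10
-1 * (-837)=837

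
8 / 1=8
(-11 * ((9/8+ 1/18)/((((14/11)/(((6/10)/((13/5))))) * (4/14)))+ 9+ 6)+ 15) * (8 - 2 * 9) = 987425/624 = 1582.41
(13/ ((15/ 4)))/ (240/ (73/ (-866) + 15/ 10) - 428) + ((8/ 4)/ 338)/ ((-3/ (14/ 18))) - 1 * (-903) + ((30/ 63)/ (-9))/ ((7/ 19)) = 3075392086603/ 3406347945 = 902.84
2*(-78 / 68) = -39 / 17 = -2.29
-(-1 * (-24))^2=-576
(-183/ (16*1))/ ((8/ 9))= -1647/ 128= -12.87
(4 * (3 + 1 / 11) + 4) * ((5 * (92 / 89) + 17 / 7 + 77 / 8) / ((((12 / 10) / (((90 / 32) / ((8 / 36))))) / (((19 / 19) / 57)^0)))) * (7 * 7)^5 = 105211462651666875 / 125312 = 839596069424.05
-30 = -30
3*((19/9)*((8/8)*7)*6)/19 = 14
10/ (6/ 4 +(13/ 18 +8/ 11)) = 495/ 146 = 3.39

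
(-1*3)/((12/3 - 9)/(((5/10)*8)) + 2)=-4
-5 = -5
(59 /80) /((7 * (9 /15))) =59 /336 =0.18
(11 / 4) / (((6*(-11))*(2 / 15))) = -5 / 16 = -0.31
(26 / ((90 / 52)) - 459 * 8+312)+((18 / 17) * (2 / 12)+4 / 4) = -2558008 / 765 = -3343.80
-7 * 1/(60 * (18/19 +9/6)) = -0.05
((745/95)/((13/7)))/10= 1043/2470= 0.42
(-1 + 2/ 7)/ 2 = -5/ 14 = -0.36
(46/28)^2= 529/196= 2.70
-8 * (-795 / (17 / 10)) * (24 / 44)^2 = 2289600 / 2057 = 1113.08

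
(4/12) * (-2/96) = -1/144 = -0.01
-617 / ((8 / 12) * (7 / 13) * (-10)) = 24063 / 140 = 171.88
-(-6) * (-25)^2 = 3750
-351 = -351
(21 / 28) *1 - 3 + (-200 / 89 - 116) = -120.50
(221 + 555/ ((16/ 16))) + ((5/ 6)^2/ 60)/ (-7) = 2346619/ 3024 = 776.00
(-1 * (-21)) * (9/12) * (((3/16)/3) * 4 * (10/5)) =63/8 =7.88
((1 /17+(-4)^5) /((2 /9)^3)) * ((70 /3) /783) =-5483205 /1972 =-2780.53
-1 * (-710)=710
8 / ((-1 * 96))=-1 / 12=-0.08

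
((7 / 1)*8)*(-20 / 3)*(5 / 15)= -1120 / 9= -124.44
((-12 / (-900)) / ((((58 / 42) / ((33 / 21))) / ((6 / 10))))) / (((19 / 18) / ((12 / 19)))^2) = 1539648 / 472413625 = 0.00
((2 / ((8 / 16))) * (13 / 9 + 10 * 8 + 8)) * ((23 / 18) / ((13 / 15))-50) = -6093850 / 351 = -17361.40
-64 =-64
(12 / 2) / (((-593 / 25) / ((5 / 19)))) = -750 / 11267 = -0.07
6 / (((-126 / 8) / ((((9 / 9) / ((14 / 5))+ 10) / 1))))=-580 / 147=-3.95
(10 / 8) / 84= 5 / 336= 0.01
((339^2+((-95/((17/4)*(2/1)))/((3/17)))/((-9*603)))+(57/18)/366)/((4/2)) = 456531108175/7945128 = 57460.51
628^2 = 394384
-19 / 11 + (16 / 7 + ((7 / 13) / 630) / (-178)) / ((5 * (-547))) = -75792269983 / 43858514700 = -1.73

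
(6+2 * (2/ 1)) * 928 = 9280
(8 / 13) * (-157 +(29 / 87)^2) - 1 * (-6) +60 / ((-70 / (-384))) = 238.60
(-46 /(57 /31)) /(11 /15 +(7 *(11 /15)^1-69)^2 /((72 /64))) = -962550 /139528343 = -0.01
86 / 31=2.77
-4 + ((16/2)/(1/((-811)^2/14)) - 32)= 2630632/7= 375804.57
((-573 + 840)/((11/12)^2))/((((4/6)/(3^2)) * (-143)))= -519048/17303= -30.00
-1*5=-5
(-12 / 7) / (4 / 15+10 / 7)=-90 / 89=-1.01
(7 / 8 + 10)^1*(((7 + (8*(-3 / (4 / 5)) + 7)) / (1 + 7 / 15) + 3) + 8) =87 / 88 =0.99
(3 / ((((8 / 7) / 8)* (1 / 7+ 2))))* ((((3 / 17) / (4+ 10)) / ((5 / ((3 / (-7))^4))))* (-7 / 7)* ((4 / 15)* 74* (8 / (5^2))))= -95904 / 18221875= -0.01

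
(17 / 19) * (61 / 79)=1037 / 1501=0.69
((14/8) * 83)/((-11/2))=-581/22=-26.41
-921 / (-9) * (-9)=-921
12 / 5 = 2.40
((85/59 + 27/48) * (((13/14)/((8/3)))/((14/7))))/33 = 24583/2326016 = 0.01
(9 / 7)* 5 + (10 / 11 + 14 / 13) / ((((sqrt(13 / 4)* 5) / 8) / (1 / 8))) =568* sqrt(13) / 9295 + 45 / 7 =6.65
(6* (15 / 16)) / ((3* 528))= 5 / 1408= 0.00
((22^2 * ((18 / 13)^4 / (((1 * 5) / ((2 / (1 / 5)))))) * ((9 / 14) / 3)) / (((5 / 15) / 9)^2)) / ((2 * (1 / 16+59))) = 32923832832 / 6997445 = 4705.12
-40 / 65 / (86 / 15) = -60 / 559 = -0.11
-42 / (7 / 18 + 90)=-756 / 1627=-0.46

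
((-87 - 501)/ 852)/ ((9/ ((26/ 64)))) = -637/ 20448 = -0.03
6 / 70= 3 / 35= 0.09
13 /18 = 0.72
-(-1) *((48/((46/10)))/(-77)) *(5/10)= -120/1771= -0.07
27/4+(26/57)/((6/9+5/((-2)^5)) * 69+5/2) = 1860901/275196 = 6.76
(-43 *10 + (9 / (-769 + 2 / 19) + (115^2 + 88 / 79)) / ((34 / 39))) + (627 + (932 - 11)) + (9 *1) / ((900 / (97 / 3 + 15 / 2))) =191759073031193 / 11771932200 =16289.52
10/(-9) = -10/9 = -1.11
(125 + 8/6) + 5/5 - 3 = 373/3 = 124.33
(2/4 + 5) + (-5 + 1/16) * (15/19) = 487/304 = 1.60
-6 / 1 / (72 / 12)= -1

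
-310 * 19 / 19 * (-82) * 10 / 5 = 50840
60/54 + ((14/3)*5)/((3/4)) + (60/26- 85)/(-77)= 299965/9009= 33.30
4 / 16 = 1 / 4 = 0.25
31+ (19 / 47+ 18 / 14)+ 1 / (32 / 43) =34.03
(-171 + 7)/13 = -164/13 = -12.62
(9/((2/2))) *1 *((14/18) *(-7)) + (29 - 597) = -617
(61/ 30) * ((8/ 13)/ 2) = 122/ 195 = 0.63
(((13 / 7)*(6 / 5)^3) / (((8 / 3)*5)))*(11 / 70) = 11583 / 306250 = 0.04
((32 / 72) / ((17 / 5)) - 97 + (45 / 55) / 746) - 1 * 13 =-137941483 / 1255518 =-109.87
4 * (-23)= -92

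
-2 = -2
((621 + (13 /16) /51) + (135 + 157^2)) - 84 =20661949 /816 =25321.02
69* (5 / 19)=345 / 19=18.16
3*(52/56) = 39/14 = 2.79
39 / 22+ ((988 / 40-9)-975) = -52664 / 55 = -957.53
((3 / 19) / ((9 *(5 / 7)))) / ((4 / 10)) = 7 / 114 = 0.06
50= 50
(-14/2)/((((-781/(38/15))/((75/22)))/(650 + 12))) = 440230/8591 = 51.24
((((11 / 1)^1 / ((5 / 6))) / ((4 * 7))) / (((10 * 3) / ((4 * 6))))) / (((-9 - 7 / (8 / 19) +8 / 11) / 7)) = -5808 / 54775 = -0.11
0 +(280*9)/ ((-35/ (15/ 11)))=-98.18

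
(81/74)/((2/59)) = 4779/148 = 32.29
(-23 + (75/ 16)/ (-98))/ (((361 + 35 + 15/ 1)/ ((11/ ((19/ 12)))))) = -0.39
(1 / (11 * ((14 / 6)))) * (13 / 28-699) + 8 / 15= -862907 / 32340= -26.68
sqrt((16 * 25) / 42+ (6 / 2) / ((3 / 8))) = 4 * sqrt(483) / 21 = 4.19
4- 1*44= -40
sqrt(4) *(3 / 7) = 6 / 7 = 0.86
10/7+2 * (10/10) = 24/7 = 3.43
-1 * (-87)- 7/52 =4517/52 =86.87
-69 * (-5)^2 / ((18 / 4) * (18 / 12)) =-2300 / 9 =-255.56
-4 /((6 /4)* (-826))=4 /1239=0.00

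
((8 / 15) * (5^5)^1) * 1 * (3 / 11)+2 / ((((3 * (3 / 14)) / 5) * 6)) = 135770 / 297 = 457.14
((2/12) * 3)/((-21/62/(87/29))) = -31/7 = -4.43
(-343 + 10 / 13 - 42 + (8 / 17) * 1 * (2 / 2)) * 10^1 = -848110 / 221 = -3837.60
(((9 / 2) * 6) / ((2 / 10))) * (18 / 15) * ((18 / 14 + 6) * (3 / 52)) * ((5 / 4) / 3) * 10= 103275 / 364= 283.72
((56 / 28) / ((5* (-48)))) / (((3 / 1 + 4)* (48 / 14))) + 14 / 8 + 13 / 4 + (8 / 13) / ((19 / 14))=3879113 / 711360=5.45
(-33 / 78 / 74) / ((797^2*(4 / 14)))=-77 / 2444284232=-0.00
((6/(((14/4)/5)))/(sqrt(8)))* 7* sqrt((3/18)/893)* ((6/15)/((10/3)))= 0.03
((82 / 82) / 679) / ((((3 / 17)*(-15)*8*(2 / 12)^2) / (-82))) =697 / 3395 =0.21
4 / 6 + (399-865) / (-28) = 727 / 42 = 17.31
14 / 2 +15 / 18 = 47 / 6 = 7.83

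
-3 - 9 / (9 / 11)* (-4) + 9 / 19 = 788 / 19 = 41.47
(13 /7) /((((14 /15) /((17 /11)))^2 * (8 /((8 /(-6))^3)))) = -187850 /124509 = -1.51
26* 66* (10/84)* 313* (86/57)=38492740/399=96473.03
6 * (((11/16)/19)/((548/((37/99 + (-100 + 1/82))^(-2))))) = 543690873/13617694806896536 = 0.00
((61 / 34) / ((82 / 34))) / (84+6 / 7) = 427 / 48708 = 0.01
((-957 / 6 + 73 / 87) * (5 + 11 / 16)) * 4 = -2512237 / 696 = -3609.54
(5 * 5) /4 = 25 /4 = 6.25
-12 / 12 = -1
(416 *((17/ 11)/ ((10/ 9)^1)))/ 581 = 1.00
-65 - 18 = -83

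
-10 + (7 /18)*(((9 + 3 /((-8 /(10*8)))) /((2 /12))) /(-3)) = 19 /3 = 6.33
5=5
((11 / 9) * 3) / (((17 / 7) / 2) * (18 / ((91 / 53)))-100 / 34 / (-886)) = 4797247 / 16659492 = 0.29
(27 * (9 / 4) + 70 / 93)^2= 523448641 / 138384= 3782.58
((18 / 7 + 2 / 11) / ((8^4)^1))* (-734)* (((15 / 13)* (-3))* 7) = 875295 / 73216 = 11.95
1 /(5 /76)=76 /5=15.20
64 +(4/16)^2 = 1025/16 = 64.06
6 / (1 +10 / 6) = 9 / 4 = 2.25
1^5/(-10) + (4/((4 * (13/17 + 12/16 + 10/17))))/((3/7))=4331/4290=1.01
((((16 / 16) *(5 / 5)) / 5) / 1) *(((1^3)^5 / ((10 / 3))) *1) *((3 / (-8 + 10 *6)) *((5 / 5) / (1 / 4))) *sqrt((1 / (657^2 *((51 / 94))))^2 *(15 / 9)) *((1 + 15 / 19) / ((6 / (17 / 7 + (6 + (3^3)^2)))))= 242614 *sqrt(15) / 55974084075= 0.00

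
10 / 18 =5 / 9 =0.56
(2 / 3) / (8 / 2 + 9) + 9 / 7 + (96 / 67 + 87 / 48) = 1341047 / 292656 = 4.58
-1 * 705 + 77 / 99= -6338 / 9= -704.22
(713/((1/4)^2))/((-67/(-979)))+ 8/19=212200744/1273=166693.44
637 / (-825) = -637 / 825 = -0.77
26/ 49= 0.53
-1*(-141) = 141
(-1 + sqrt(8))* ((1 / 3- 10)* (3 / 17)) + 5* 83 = 7084 / 17- 58* sqrt(2) / 17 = 411.88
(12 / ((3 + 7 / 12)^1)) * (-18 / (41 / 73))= -107.33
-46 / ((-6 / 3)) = 23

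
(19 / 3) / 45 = 19 / 135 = 0.14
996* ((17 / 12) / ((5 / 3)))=4233 / 5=846.60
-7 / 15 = -0.47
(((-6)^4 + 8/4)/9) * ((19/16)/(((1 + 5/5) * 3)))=12331/432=28.54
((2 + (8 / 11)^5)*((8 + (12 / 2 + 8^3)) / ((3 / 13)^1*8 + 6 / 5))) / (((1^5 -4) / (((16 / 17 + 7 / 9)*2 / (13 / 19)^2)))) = -9845674548700 / 10570904487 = -931.39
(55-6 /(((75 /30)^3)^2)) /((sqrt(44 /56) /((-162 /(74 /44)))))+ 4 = 4-278313084 * sqrt(154) /578125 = -5970.10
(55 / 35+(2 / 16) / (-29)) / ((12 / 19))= 48355 / 19488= 2.48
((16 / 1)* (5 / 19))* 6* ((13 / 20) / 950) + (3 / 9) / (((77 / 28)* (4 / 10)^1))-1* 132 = -39217502 / 297825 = -131.68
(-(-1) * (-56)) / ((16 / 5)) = -35 / 2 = -17.50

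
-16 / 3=-5.33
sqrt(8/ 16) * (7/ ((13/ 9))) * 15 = 945 * sqrt(2)/ 26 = 51.40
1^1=1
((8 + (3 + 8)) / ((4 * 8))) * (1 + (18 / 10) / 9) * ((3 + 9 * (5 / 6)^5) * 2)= 108623 / 11520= 9.43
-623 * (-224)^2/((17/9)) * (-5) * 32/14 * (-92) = -295805583360/17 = -17400328432.94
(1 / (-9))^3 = -1 / 729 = -0.00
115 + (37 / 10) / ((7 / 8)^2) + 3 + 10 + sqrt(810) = 9 * sqrt(10) + 32544 / 245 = 161.29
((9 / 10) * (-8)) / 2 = -18 / 5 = -3.60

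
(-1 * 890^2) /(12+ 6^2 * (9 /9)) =-198025 /12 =-16502.08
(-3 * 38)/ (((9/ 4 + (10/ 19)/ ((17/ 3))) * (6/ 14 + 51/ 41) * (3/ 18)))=-1761319/ 10090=-174.56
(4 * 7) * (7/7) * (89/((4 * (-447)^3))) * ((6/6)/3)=-623/267943869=-0.00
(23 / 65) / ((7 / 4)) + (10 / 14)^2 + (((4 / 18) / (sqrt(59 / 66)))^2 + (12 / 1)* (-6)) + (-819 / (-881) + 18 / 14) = -308501516873 / 4469934105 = -69.02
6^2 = 36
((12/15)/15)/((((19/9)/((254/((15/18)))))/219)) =4005072/2375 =1686.35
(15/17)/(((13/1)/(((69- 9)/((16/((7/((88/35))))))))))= 55125/77792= 0.71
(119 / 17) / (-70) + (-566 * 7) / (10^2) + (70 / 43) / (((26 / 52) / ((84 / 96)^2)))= -640309 / 17200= -37.23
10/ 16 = 5/ 8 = 0.62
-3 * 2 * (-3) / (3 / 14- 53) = -252 / 739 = -0.34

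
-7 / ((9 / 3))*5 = -35 / 3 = -11.67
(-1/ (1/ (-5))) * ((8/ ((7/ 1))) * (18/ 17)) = 720/ 119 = 6.05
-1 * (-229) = 229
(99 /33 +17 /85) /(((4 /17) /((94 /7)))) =6392 /35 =182.63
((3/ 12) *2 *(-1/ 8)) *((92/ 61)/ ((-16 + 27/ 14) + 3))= 161/ 18910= 0.01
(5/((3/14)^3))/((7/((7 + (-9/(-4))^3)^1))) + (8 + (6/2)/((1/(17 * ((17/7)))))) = 2217923/1512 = 1466.88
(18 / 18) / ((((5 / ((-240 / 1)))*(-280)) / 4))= 24 / 35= 0.69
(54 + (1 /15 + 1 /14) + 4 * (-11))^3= 9649992689 /9261000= 1042.00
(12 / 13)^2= 144 / 169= 0.85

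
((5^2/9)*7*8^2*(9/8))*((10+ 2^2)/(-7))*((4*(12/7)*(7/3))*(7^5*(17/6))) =-6400105600/3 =-2133368533.33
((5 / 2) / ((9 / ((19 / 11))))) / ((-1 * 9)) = -95 / 1782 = -0.05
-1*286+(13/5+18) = -265.40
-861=-861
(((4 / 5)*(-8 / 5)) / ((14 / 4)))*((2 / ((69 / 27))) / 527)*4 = -0.00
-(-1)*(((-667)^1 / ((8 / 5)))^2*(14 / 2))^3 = 471920832795365743234375 / 262144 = 1800235110455954525.89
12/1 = 12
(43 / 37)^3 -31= -1490736 / 50653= -29.43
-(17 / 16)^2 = -1.13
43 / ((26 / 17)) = 28.12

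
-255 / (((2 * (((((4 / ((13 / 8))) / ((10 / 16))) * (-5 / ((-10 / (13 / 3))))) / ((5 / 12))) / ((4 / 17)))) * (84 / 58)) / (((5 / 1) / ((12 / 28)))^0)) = -3625 / 3584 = -1.01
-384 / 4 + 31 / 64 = -6113 / 64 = -95.52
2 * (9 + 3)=24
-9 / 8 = -1.12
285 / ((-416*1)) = -285 / 416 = -0.69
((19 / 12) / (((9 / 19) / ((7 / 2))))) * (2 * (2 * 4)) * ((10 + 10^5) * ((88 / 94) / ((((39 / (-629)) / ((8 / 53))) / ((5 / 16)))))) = -34972122862600 / 2623023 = -13332754.94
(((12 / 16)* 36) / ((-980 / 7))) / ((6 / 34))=-153 / 140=-1.09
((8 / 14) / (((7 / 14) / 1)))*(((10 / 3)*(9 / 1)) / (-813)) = -80 / 1897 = -0.04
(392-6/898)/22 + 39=561247/9878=56.82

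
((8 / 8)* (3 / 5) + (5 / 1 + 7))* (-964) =-60732 / 5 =-12146.40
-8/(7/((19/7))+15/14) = -2128/971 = -2.19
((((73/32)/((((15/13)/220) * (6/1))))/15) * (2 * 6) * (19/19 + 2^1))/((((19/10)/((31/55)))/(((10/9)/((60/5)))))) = 29419/6156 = 4.78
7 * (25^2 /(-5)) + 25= -850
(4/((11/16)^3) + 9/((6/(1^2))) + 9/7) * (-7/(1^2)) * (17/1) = -4781845/2662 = -1796.34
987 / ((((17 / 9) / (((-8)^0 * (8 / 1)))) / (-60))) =-4263840 / 17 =-250814.12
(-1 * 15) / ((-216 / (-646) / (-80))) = 3588.89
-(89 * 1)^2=-7921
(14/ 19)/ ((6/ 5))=35/ 57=0.61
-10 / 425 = -2 / 85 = -0.02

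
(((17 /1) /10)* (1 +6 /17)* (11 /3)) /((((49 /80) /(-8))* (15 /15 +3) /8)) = -32384 /147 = -220.30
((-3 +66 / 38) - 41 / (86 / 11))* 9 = -95697 / 1634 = -58.57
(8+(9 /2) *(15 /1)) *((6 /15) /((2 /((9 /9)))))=151 /10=15.10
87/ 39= 29/ 13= 2.23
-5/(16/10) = -25/8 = -3.12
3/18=1/6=0.17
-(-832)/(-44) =-208/11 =-18.91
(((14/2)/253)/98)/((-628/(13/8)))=-13/17795008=-0.00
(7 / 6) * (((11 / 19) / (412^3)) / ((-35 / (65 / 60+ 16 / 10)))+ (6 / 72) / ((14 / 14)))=77510767943 / 797253619200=0.10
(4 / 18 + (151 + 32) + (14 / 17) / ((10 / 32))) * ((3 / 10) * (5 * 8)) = 568724 / 255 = 2230.29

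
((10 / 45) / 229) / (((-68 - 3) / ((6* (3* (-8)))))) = 32 / 16259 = 0.00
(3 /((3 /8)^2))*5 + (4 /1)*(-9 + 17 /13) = 2960 /39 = 75.90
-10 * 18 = -180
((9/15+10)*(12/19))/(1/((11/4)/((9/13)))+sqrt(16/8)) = -1637064/1881095+6502782*sqrt(2)/1881095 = 4.02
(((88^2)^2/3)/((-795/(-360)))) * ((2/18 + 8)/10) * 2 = 35022209024/2385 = 14684364.37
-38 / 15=-2.53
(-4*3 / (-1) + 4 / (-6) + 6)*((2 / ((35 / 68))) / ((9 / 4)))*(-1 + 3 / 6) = -14144 / 945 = -14.97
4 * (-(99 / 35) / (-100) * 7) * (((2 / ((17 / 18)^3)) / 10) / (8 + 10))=32076 / 3070625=0.01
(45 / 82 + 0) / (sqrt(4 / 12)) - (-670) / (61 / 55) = 45 *sqrt(3) / 82 + 36850 / 61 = 605.05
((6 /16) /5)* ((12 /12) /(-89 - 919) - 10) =-10081 /13440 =-0.75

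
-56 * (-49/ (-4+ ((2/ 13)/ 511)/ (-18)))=-164055528/ 239149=-686.00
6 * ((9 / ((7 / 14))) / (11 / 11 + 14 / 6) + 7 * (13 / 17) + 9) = 10074 / 85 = 118.52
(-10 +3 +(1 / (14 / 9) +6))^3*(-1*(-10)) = -625 / 1372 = -0.46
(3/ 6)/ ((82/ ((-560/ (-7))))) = 20/ 41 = 0.49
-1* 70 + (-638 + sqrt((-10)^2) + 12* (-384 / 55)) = -42998 / 55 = -781.78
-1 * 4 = -4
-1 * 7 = -7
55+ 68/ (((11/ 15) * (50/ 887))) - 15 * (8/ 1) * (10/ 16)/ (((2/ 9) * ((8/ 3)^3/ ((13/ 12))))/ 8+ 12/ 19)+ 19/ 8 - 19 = 1616.26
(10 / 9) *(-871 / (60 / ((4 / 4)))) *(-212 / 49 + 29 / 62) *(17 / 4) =173582461 / 656208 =264.52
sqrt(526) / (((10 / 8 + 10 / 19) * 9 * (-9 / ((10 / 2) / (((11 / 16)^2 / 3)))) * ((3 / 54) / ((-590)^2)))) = -13545267200 * sqrt(526) / 9801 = -31696408.80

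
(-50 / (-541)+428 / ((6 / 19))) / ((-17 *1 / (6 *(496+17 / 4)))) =-239312.38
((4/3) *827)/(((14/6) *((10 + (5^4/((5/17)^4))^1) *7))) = 3308/4093019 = 0.00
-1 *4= -4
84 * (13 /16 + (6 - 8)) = -399 /4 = -99.75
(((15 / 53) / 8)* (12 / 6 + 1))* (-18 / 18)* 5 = -225 / 424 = -0.53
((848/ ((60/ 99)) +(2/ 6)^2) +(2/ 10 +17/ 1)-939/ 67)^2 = 17880432132676/ 9090225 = 1966995.55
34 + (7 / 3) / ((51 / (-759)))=-37 / 51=-0.73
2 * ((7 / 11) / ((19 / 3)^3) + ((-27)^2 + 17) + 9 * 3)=116644532 / 75449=1546.01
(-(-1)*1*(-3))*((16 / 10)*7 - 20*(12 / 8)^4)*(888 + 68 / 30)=12025277 / 50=240505.54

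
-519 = -519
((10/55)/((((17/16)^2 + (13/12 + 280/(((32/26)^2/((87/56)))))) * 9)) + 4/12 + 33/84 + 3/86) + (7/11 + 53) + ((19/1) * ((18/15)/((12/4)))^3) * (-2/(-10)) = 75388796966479/1379718532500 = 54.64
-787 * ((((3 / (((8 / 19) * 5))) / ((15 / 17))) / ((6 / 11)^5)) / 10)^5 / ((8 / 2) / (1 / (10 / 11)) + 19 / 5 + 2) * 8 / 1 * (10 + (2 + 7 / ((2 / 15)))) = -18018484.82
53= 53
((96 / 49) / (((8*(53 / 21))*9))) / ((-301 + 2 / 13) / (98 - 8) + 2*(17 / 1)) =4680 / 13307399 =0.00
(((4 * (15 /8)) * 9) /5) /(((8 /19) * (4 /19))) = 9747 /64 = 152.30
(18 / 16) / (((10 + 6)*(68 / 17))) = 9 / 512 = 0.02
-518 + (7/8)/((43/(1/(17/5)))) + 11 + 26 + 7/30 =-42172327/87720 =-480.76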